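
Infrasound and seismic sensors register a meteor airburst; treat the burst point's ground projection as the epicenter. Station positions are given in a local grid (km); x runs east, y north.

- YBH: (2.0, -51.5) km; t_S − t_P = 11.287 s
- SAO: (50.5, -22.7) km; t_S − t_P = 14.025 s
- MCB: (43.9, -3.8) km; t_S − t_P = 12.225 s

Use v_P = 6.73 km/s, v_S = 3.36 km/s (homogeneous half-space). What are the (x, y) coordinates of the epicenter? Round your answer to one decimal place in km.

Distance from S−P lag: d = Δt · v_P v_S / (v_P − v_S) = Δt · (6.73·3.36)/(6.73−3.36) ≈ 6.7100·Δt.
So d_YBH = 75.74, d_SAO = 94.11, d_MCB = 82.03 km.
Circle about each station: (x − 2.0)² + (y + 51.5)² = 75.74²; (x − 50.5)² + (y + 22.7)² = 94.11²; (x − 43.9)² + (y + 3.8)² = 82.03².
Subtracting pairs of circle equations eliminates x²+y² and gives linear equations (the radical axes):
97.0 x + 57.6 y = -2710.85
83.8 x + 95.4 y = -1706.97
Solving the 2×2 system: x ≈ -36.2, y ≈ 13.9 km.

(-36.2, 13.9)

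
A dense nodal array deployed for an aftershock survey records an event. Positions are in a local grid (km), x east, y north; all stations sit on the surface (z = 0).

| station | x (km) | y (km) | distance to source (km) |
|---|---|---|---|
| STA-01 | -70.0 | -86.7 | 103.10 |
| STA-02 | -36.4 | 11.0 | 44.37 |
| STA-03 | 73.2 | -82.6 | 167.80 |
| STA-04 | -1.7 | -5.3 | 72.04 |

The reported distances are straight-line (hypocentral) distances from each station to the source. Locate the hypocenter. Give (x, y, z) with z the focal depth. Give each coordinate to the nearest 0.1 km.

x ≈ -62.3 km, y ≈ 9.6 km, depth ≈ 36.0 km

Each station gives a sphere (x−x_i)² + (y−y_i)² + z² = d_i² (stations at z=0).
Subtracting the STA-01 sphere from STA-02 and STA-03: z² cancels, leaving linear equations in x and y:
67.2 x + 195.4 y = -2310.02
286.4 x + 8.2 y = -17763.12
Solving: x ≈ -62.297, y ≈ 9.603 km (keep extra digits for the depth step; rounded: -62.3, 9.6).
Then from the STA-01 sphere: z² = 103.10² − (x + 70.0)² − (y + 86.7)² with x = -62.297, y = 9.603, so z ≈ 36.000 ≈ 36.0 km.
Check against STA-04 (with the unrounded solution): distance 72.04 ≈ 72.04 km. ✓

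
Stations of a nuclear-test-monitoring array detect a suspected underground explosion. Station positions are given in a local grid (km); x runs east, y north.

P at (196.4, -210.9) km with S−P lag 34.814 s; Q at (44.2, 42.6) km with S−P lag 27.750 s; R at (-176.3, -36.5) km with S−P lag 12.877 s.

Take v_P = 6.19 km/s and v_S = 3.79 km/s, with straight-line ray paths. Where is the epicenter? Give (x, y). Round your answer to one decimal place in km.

x ≈ -139.6 km, y ≈ -156.9 km

Distance from S−P lag: d = Δt · v_P v_S / (v_P − v_S) = Δt · (6.19·3.79)/(6.19−3.79) ≈ 9.7750·Δt.
So d_P = 340.31, d_Q = 271.26, d_R = 125.87 km.
Circle about each station: (x − 196.4)² + (y + 210.9)² = 340.31²; (x − 44.2)² + (y − 42.6)² = 271.26²; (x + 176.3)² + (y + 36.5)² = 125.87².
Subtracting the P equation from the Q and R equations removes the quadratic terms:
-304.4 x + 507.0 y = -37054.46
-745.4 x + 348.8 y = 49329.81
Solving the 2×2 system: x ≈ -139.6, y ≈ -156.9 km.
Check against P (with the unrounded x, y): √((x − 196.4)²+(y + 210.9)²) = 340.31 ≈ 340.31 km. ✓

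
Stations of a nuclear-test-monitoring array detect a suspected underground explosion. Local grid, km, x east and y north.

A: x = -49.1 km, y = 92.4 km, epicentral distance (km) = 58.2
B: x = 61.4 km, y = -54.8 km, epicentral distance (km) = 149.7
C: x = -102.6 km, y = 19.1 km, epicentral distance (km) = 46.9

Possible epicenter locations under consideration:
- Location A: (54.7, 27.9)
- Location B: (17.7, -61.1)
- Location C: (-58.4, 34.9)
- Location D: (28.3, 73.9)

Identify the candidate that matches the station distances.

Location C

For each candidate, compare |candidate − station| to the reported distance:
Location A: residuals A 64.0, B 66.7, C 110.6 → max 110.6 km
Location B: residuals A 109.2, B 105.5, C 97.7 → max 109.2 km
Location C: residuals A 0.0, B 0.0, C 0.0 → max 0.0 km
Location D: residuals A 21.4, B 16.8, C 95.0 → max 95.0 km
Only Location C has all residuals ≈ 0.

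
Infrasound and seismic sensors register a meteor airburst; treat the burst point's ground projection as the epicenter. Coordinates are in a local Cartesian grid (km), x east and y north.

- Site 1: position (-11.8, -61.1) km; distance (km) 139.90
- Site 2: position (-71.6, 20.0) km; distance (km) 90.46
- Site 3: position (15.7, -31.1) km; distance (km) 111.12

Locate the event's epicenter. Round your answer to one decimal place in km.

x ≈ -2.6 km, y ≈ 78.5 km

Circle about each station: (x + 11.8)² + (y + 61.1)² = 139.90²; (x + 71.6)² + (y − 20.0)² = 90.46²; (x − 15.7)² + (y + 31.1)² = 111.12².
Subtracting the Site 1 equation from the Site 2 and Site 3 equations removes the quadratic terms:
-119.6 x + 162.2 y = 13043.11
55.0 x + 60.0 y = 4565.61
Solving the 2×2 system: x ≈ -2.6, y ≈ 78.5 km.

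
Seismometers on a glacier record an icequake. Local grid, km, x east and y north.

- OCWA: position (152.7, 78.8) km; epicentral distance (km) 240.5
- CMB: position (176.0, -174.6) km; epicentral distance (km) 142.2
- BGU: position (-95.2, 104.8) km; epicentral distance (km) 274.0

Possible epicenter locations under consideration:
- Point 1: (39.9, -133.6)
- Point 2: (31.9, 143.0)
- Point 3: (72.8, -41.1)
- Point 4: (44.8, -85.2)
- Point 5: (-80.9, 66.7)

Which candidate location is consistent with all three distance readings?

For each candidate, compare |candidate − station| to the reported distance:
Point 1: residuals OCWA 0.0, CMB 0.1, BGU 0.0 → max 0.1 km
Point 2: residuals OCWA 103.7, CMB 206.6, BGU 141.3 → max 206.6 km
Point 3: residuals OCWA 96.4, CMB 26.5, BGU 51.5 → max 96.4 km
Point 4: residuals OCWA 44.2, CMB 16.6, BGU 38.0 → max 44.2 km
Point 5: residuals OCWA 6.6, CMB 210.3, BGU 233.3 → max 233.3 km
Only Point 1 has all residuals ≈ 0.

Point 1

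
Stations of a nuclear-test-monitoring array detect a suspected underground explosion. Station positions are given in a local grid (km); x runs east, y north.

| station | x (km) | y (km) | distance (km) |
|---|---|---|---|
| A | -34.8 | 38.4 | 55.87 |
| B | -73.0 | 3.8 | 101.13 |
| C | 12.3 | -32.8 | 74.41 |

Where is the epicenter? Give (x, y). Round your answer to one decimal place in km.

Circle about each station: (x + 34.8)² + (y − 38.4)² = 55.87²; (x + 73.0)² + (y − 3.8)² = 101.13²; (x − 12.3)² + (y + 32.8)² = 74.41².
Subtracting the A equation from the B and C equations removes the quadratic terms:
-76.4 x − 69.2 y = -4447.98
94.2 x − 142.4 y = -3873.86
Solving the 2×2 system: x ≈ 21.0, y ≈ 41.1 km.

(21.0, 41.1)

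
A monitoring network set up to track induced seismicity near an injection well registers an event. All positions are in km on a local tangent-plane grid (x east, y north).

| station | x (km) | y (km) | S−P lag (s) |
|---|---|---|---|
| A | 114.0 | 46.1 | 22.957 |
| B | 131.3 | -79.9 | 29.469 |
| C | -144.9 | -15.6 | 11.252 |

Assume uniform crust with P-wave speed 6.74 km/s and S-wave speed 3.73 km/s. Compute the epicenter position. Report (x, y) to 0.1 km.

Distance from S−P lag: d = Δt · v_P v_S / (v_P − v_S) = Δt · (6.74·3.73)/(6.74−3.73) ≈ 8.3522·Δt.
So d_A = 191.74, d_B = 246.13, d_C = 93.98 km.
Circle about each station: (x − 114.0)² + (y − 46.1)² = 191.74²; (x − 131.3)² + (y + 79.9)² = 246.13²; (x + 144.9)² + (y + 15.6)² = 93.98².
Subtracting the A equation from the B and C equations removes the quadratic terms:
34.6 x − 252.0 y = -15313.26
-517.8 x − 123.4 y = 34050.15
Solving the 2×2 system: x ≈ -77.7, y ≈ 50.1 km.

(-77.7, 50.1)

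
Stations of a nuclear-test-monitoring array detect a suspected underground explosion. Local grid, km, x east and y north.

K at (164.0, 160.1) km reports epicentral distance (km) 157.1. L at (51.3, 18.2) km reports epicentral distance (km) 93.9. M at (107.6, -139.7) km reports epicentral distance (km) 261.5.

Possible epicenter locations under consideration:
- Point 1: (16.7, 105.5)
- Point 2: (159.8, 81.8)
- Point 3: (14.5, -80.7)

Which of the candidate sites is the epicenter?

Point 1

For each candidate, compare |candidate − station| to the reported distance:
Point 1: residuals K 0.0, L 0.0, M 0.0 → max 0.0 km
Point 2: residuals K 78.7, L 31.9, M 33.9 → max 78.7 km
Point 3: residuals K 126.3, L 11.6, M 151.3 → max 151.3 km
Only Point 1 has all residuals ≈ 0.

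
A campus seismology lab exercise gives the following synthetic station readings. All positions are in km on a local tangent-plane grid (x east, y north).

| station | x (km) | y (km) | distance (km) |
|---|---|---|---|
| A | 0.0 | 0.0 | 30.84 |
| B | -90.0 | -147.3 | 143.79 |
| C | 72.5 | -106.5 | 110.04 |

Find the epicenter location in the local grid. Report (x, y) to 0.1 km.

-6.7 km east, -30.1 km north

Circle about each station: x² + y² = 30.84²; (x + 90.0)² + (y + 147.3)² = 143.79²; (x − 72.5)² + (y + 106.5)² = 110.04².
Subtracting the A equation from the B and C equations removes the quadratic terms:
-180.0 x − 294.6 y = 10072.83
145.0 x − 213.0 y = 5440.80
Solving the 2×2 system: x ≈ -6.7, y ≈ -30.1 km.
Check against A (with the unrounded x, y): √(x²+y²) = 30.84 ≈ 30.84 km. ✓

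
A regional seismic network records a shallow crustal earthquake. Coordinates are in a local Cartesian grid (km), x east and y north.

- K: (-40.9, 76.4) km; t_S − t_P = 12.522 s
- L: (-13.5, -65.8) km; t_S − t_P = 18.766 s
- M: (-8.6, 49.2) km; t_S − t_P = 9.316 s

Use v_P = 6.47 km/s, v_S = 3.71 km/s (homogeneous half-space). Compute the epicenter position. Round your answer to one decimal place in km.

68.0 km east, 75.6 km north

Distance from S−P lag: d = Δt · v_P v_S / (v_P − v_S) = Δt · (6.47·3.71)/(6.47−3.71) ≈ 8.6970·Δt.
So d_K = 108.90, d_L = 163.21, d_M = 81.02 km.
Circle about each station: (x + 40.9)² + (y − 76.4)² = 108.90²; (x + 13.5)² + (y + 65.8)² = 163.21²; (x + 8.6)² + (y − 49.2)² = 81.02².
Subtracting the K equation from the L and M equations removes the quadratic terms:
54.8 x − 284.4 y = -17776.17
64.6 x − 54.4 y = 279.80
Solving the 2×2 system: x ≈ 68.0, y ≈ 75.6 km.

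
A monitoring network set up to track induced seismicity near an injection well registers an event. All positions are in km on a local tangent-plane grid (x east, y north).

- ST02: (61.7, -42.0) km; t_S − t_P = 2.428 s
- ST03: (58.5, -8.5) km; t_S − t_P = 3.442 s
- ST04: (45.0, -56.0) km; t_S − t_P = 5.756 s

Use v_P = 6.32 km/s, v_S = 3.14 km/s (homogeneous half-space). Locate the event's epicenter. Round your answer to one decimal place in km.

Distance from S−P lag: d = Δt · v_P v_S / (v_P − v_S) = Δt · (6.32·3.14)/(6.32−3.14) ≈ 6.2405·Δt.
So d_ST02 = 15.15, d_ST03 = 21.48, d_ST04 = 35.92 km.
Circle about each station: (x − 61.7)² + (y + 42.0)² = 15.15²; (x − 58.5)² + (y + 8.5)² = 21.48²; (x − 45.0)² + (y + 56.0)² = 35.92².
Subtracting pairs of circle equations eliminates x²+y² and gives linear equations (the radical axes):
-6.4 x + 67.0 y = -2308.26
-33.4 x − 28.0 y = -1470.61
Solving the 2×2 system: x ≈ 67.5, y ≈ -28.0 km.

x ≈ 67.5 km, y ≈ -28.0 km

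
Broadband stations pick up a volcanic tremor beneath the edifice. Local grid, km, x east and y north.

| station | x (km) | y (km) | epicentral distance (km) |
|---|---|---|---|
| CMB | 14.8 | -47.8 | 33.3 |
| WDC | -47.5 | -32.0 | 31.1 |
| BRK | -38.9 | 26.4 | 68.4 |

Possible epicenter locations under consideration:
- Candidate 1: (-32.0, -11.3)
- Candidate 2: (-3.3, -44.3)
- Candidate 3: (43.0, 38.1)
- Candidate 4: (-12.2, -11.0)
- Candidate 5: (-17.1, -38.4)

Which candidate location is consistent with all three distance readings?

Candidate 5

For each candidate, compare |candidate − station| to the reported distance:
Candidate 1: residuals CMB 26.1, WDC 5.2, BRK 30.1 → max 30.1 km
Candidate 2: residuals CMB 14.9, WDC 14.8, BRK 10.8 → max 14.9 km
Candidate 3: residuals CMB 57.1, WDC 83.4, BRK 14.3 → max 83.4 km
Candidate 4: residuals CMB 12.3, WDC 10.0, BRK 22.4 → max 22.4 km
Candidate 5: residuals CMB 0.0, WDC 0.0, BRK 0.0 → max 0.0 km
Only Candidate 5 has all residuals ≈ 0.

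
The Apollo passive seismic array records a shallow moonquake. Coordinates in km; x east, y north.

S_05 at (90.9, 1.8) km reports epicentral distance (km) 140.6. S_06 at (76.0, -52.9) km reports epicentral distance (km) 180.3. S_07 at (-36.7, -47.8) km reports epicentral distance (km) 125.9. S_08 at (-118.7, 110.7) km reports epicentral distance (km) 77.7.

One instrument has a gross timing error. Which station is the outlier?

Solve using three stations at a time. Using S_06, S_07, S_08 (subtract circle equations pairwise → linear system) gives (x, y) ≈ (-48.5, 77.5).
Distances from that point to each station vs reported:
  S_05: calculated 158.6 vs reported 140.6 → residual 18.0 km
  S_06: calculated 180.3 vs reported 180.3 → residual 0.0 km
  S_07: calculated 125.9 vs reported 125.9 → residual 0.0 km
  S_08: calculated 77.7 vs reported 77.7 → residual 0.0 km
S_06, S_07, S_08 are mutually consistent (residuals ≈ 0); S_05 is off by 18.0 km.

S_05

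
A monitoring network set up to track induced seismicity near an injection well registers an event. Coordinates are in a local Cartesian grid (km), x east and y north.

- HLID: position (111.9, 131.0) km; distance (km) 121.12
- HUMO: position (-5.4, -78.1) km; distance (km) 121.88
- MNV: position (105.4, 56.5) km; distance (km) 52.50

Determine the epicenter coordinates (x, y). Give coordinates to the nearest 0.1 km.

Circle about each station: (x − 111.9)² + (y − 131.0)² = 121.12²; (x + 5.4)² + (y + 78.1)² = 121.88²; (x − 105.4)² + (y − 56.5)² = 52.50².
Subtracting the HLID equation from the HUMO and MNV equations removes the quadratic terms:
-234.6 x − 418.2 y = -23738.52
-13.0 x − 149.0 y = -3467.40
Solving the 2×2 system: x ≈ 70.7, y ≈ 17.1 km.
Check against HLID (with the unrounded x, y): √((x − 111.9)²+(y − 131.0)²) = 121.12 ≈ 121.12 km. ✓

70.7 km east, 17.1 km north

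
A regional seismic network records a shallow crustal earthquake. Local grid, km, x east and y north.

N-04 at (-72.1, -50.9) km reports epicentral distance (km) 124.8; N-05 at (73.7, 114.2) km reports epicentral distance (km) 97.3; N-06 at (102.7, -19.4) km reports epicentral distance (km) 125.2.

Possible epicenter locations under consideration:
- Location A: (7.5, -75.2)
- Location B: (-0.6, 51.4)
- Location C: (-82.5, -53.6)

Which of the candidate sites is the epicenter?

Location B

For each candidate, compare |candidate − station| to the reported distance:
Location A: residuals N-04 41.6, N-05 103.3, N-06 14.9 → max 103.3 km
Location B: residuals N-04 0.0, N-05 0.0, N-06 0.0 → max 0.0 km
Location C: residuals N-04 114.1, N-05 131.9, N-06 63.1 → max 131.9 km
Only Location B has all residuals ≈ 0.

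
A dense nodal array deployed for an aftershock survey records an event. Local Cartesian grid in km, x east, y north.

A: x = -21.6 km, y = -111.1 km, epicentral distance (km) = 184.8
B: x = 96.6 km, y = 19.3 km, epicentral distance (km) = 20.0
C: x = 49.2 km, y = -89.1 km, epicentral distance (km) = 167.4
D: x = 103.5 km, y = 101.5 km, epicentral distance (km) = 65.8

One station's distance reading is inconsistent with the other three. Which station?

C

Solve using three stations at a time. Using A, B, D (subtract circle equations pairwise → linear system) gives (x, y) ≈ (88.3, 37.5).
Distances from that point to each station vs reported:
  A: calculated 184.8 vs reported 184.8 → residual 0.0 km
  B: calculated 20.0 vs reported 20.0 → residual 0.0 km
  C: calculated 132.5 vs reported 167.4 → residual 34.9 km
  D: calculated 65.8 vs reported 65.8 → residual 0.0 km
A, B, D are mutually consistent (residuals ≈ 0); C is off by 34.9 km.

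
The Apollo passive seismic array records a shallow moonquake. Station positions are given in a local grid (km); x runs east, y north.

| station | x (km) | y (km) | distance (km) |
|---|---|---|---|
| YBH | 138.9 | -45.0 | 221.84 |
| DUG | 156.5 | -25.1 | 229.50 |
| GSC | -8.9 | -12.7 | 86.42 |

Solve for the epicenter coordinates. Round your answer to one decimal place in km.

(-57.0, 59.1)

Circle about each station: (x − 138.9)² + (y + 45.0)² = 221.84²; (x − 156.5)² + (y + 25.1)² = 229.50²; (x + 8.9)² + (y + 12.7)² = 86.42².
Subtracting the YBH equation from the DUG and GSC equations removes the quadratic terms:
35.2 x + 39.8 y = 346.79
-295.6 x + 64.6 y = 20666.86
Solving the 2×2 system: x ≈ -57.0, y ≈ 59.1 km.
Check against YBH (with the unrounded x, y): √((x − 138.9)²+(y + 45.0)²) = 221.85 ≈ 221.84 km. ✓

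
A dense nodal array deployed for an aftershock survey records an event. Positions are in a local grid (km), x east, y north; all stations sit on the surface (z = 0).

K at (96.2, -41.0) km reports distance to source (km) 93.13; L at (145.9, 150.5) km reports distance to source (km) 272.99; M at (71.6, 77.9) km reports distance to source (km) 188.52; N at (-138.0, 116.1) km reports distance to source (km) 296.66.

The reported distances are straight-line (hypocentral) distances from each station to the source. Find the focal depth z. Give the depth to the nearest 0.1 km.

z ≈ 59.5 km

Each station gives a sphere (x−x_i)² + (y−y_i)² + z² = d_i² (stations at z=0).
Subtracting the K sphere from L and M: z² cancels, leaving linear equations in x and y:
99.4 x + 383.0 y = -32848.72
-49.2 x + 237.8 y = -26607.06
Solving: x ≈ 56.003, y ≈ -100.301 km (keep extra digits for the depth step; rounded: 56.0, -100.3).
Then from the K sphere: z² = 93.13² − (x − 96.2)² − (y + 41.0)² with x = 56.003, y = -100.301, so z ≈ 59.505 ≈ 59.5 km.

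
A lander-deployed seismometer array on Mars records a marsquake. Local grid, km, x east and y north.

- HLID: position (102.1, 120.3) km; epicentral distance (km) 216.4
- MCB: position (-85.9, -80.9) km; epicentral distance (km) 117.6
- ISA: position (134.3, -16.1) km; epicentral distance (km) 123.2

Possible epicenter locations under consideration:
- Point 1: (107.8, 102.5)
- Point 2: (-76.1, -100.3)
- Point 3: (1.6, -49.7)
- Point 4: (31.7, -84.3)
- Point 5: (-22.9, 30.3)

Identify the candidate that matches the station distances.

Point 4

For each candidate, compare |candidate − station| to the reported distance:
Point 1: residuals HLID 197.7, MCB 149.1, ISA 1.7 → max 197.7 km
Point 2: residuals HLID 67.2, MCB 95.9, ISA 103.4 → max 103.4 km
Point 3: residuals HLID 18.9, MCB 24.7, ISA 13.7 → max 24.7 km
Point 4: residuals HLID 0.0, MCB 0.0, ISA 0.0 → max 0.0 km
Point 5: residuals HLID 62.4, MCB 10.2, ISA 40.7 → max 62.4 km
Only Point 4 has all residuals ≈ 0.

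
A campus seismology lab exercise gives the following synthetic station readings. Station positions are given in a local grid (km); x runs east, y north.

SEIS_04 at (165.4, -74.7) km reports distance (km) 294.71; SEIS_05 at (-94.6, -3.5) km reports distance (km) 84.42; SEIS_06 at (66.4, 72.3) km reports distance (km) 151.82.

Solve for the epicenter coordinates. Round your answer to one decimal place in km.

Circle about each station: (x − 165.4)² + (y + 74.7)² = 294.71²; (x + 94.6)² + (y + 3.5)² = 84.42²; (x − 66.4)² + (y − 72.3)² = 151.82².
Subtracting the SEIS_04 equation from the SEIS_05 and SEIS_06 equations removes the quadratic terms:
-520.0 x + 142.4 y = 55751.41
-198.0 x + 294.0 y = 40503.67
Solving the 2×2 system: x ≈ -85.2, y ≈ 80.4 km.

-85.2 km east, 80.4 km north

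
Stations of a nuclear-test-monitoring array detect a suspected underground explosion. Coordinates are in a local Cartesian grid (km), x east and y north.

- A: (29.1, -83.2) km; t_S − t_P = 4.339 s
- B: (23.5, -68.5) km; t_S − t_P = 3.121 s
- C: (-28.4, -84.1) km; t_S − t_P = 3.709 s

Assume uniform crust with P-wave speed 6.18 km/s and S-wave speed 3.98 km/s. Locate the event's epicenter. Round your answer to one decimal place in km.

x ≈ -5.7 km, y ≈ -49.4 km

Distance from S−P lag: d = Δt · v_P v_S / (v_P − v_S) = Δt · (6.18·3.98)/(6.18−3.98) ≈ 11.1802·Δt.
So d_A = 48.51, d_B = 34.89, d_C = 41.47 km.
Circle about each station: (x − 29.1)² + (y + 83.2)² = 48.51²; (x − 23.5)² + (y + 68.5)² = 34.89²; (x + 28.4)² + (y + 84.1)² = 41.47².
Subtracting the A equation from the B and C equations removes the quadratic terms:
-11.2 x + 29.4 y = -1388.64
-115.0 x − 1.8 y = 743.78
Solving the 2×2 system: x ≈ -5.7, y ≈ -49.4 km.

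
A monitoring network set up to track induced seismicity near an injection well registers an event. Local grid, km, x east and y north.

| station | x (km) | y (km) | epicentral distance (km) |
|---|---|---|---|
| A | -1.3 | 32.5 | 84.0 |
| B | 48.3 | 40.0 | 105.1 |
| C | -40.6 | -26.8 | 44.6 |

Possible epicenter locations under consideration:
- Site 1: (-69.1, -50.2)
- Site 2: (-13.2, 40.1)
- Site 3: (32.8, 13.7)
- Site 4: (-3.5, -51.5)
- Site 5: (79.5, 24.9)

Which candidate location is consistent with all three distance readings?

Site 4

For each candidate, compare |candidate − station| to the reported distance:
Site 1: residuals A 22.9, B 42.9, C 7.7 → max 42.9 km
Site 2: residuals A 69.9, B 43.6, C 27.7 → max 69.9 km
Site 3: residuals A 45.1, B 74.6, C 39.2 → max 74.6 km
Site 4: residuals A 0.0, B 0.0, C 0.0 → max 0.0 km
Site 5: residuals A 2.8, B 70.4, C 86.2 → max 86.2 km
Only Site 4 has all residuals ≈ 0.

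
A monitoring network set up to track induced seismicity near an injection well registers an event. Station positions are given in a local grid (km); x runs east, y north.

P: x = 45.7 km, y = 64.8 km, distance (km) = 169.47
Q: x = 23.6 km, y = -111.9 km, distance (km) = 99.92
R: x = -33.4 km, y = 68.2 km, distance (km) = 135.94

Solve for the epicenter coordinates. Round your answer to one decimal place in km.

Circle about each station: (x − 45.7)² + (y − 64.8)² = 169.47²; (x − 23.6)² + (y + 111.9)² = 99.92²; (x + 33.4)² + (y − 68.2)² = 135.94².
Subtracting pairs of circle equations eliminates x²+y² and gives linear equations (the radical axes):
-44.2 x − 353.4 y = 25527.11
-158.2 x + 6.8 y = 9719.67
Solving the 2×2 system: x ≈ -64.2, y ≈ -64.2 km.

x ≈ -64.2 km, y ≈ -64.2 km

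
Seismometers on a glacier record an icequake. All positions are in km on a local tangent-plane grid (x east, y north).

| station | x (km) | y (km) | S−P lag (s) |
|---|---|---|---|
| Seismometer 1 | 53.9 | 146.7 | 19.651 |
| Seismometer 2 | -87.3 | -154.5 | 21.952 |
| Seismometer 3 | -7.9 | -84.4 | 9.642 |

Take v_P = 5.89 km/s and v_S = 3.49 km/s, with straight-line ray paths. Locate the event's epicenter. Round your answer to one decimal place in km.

Distance from S−P lag: d = Δt · v_P v_S / (v_P − v_S) = Δt · (5.89·3.49)/(5.89−3.49) ≈ 8.5650·Δt.
So d_Seismometer 1 = 168.31, d_Seismometer 2 = 188.02, d_Seismometer 3 = 82.58 km.
Circle about each station: (x − 53.9)² + (y − 146.7)² = 168.31²; (x + 87.3)² + (y + 154.5)² = 188.02²; (x + 7.9)² + (y + 84.4)² = 82.58².
Subtracting pairs of circle equations eliminates x²+y² and gives linear equations (the radical axes):
-282.4 x − 602.4 y = 42.18
-123.6 x − 462.2 y = 4268.47
Solving the 2×2 system: x ≈ 45.5, y ≈ -21.4 km.

x ≈ 45.5 km, y ≈ -21.4 km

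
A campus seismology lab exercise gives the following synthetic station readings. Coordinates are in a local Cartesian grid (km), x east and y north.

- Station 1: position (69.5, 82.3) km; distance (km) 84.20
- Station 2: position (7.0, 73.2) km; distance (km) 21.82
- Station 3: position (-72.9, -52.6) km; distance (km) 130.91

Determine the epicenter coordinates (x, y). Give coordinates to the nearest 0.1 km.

x ≈ -12.6 km, y ≈ 63.6 km

Circle about each station: (x − 69.5)² + (y − 82.3)² = 84.20²; (x − 7.0)² + (y − 73.2)² = 21.82²; (x + 72.9)² + (y + 52.6)² = 130.91².
Subtracting pairs of circle equations eliminates x²+y² and gives linear equations (the radical axes):
-125.0 x − 18.2 y = 417.23
-284.8 x − 269.8 y = -13570.16
Solving the 2×2 system: x ≈ -12.6, y ≈ 63.6 km.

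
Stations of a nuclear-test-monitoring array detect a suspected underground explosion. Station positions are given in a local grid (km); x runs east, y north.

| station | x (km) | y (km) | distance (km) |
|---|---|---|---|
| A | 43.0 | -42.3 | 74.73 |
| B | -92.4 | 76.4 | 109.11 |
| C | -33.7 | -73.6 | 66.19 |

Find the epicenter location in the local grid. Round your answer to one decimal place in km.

-23.5 km east, -8.2 km north

Circle about each station: (x − 43.0)² + (y + 42.3)² = 74.73²; (x + 92.4)² + (y − 76.4)² = 109.11²; (x + 33.7)² + (y + 73.6)² = 66.19².
Subtracting the A equation from the B and C equations removes the quadratic terms:
-270.8 x + 237.4 y = 4416.01
-153.4 x − 62.6 y = 4117.82
Solving the 2×2 system: x ≈ -23.5, y ≈ -8.2 km.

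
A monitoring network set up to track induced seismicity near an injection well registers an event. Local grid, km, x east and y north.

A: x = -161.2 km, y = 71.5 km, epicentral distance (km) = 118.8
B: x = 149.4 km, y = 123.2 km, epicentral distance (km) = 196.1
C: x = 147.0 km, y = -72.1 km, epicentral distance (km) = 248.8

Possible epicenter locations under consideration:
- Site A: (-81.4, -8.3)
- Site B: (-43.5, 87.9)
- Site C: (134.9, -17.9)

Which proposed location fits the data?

For each candidate, compare |candidate − station| to the reported distance:
Site A: residuals A 5.9, B 69.5, C 11.7 → max 69.5 km
Site B: residuals A 0.0, B 0.0, C 0.0 → max 0.0 km
Site C: residuals A 190.5, B 54.3, C 193.3 → max 193.3 km
Only Site B has all residuals ≈ 0.

Site B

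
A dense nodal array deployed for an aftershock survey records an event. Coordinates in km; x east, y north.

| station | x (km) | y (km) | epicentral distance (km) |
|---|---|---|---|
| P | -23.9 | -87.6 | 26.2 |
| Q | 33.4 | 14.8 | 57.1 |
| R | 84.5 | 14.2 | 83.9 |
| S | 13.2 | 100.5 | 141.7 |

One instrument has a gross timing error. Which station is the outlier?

P

Solve using three stations at a time. Using Q, R, S (subtract circle equations pairwise → linear system) gives (x, y) ≈ (21.3, -40.9).
Distances from that point to each station vs reported:
  P: calculated 65.0 vs reported 26.2 → residual 38.8 km
  Q: calculated 57.0 vs reported 57.1 → residual 0.1 km
  R: calculated 83.9 vs reported 83.9 → residual 0.0 km
  S: calculated 141.7 vs reported 141.7 → residual 0.0 km
Q, R, S are mutually consistent (residuals ≈ 0); P is off by 38.8 km.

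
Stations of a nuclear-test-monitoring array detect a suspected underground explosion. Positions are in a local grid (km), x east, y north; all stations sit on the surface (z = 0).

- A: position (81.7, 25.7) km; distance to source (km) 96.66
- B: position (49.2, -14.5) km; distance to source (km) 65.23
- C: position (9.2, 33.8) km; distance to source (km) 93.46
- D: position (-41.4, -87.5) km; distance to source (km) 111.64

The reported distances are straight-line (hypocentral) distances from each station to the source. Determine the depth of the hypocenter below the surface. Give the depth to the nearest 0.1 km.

Each station gives a sphere (x−x_i)² + (y−y_i)² + z² = d_i² (stations at z=0).
Subtracting the A sphere from B and C: z² cancels, leaving linear equations in x and y:
-65.0 x − 80.4 y = 383.71
-145.0 x + 16.2 y = -5499.92
Solving: x ≈ 34.299, y ≈ -32.502 km (keep extra digits for the depth step; rounded: 34.3, -32.5).
Then from the A sphere: z² = 96.66² − (x − 81.7)² − (y − 25.7)² with x = 34.299, y = -32.502, so z ≈ 60.900 ≈ 60.9 km.

60.9 km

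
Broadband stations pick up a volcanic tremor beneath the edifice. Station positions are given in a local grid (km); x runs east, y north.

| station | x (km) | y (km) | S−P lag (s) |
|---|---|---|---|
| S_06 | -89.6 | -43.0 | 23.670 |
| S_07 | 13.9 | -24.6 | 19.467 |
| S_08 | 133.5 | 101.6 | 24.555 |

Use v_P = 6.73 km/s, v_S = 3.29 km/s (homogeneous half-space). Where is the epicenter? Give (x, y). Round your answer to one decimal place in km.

x ≈ -24.4 km, y ≈ 94.7 km

Distance from S−P lag: d = Δt · v_P v_S / (v_P − v_S) = Δt · (6.73·3.29)/(6.73−3.29) ≈ 6.4365·Δt.
So d_S_06 = 152.35, d_S_07 = 125.30, d_S_08 = 158.05 km.
Circle about each station: (x + 89.6)² + (y + 43.0)² = 152.35²; (x − 13.9)² + (y + 24.6)² = 125.30²; (x − 133.5)² + (y − 101.6)² = 158.05².
Subtracting the S_06 equation from the S_07 and S_08 equations removes the quadratic terms:
207.0 x + 36.8 y = -1568.36
446.2 x + 289.2 y = 16498.37
Solving the 2×2 system: x ≈ -24.4, y ≈ 94.7 km.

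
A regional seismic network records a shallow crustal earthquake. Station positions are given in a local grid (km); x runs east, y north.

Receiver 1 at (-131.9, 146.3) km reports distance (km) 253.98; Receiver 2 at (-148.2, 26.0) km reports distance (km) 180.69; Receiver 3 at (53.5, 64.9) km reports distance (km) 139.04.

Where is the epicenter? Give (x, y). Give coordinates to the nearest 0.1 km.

7.2 km east, -66.2 km north

Circle about each station: (x + 131.9)² + (y − 146.3)² = 253.98²; (x + 148.2)² + (y − 26.0)² = 180.69²; (x − 53.5)² + (y − 64.9)² = 139.04².
Subtracting pairs of circle equations eliminates x²+y² and gives linear equations (the radical axes):
-32.6 x − 240.6 y = 15694.90
370.8 x − 162.8 y = 13446.68
Solving the 2×2 system: x ≈ 7.2, y ≈ -66.2 km.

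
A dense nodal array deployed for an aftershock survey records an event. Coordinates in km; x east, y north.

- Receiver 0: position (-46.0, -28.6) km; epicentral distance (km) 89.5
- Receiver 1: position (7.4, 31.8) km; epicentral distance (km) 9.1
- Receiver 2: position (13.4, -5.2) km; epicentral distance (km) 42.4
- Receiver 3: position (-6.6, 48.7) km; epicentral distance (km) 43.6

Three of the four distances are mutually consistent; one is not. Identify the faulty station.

Receiver 3

Solve using three stations at a time. Using Receiver 0, Receiver 1, Receiver 2 (subtract circle equations pairwise → linear system) gives (x, y) ≈ (14.7, 37.2).
Distances from that point to each station vs reported:
  Receiver 0: calculated 89.5 vs reported 89.5 → residual 0.0 km
  Receiver 1: calculated 9.1 vs reported 9.1 → residual 0.0 km
  Receiver 2: calculated 42.4 vs reported 42.4 → residual 0.0 km
  Receiver 3: calculated 24.2 vs reported 43.6 → residual 19.4 km
Receiver 0, Receiver 1, Receiver 2 are mutually consistent (residuals ≈ 0); Receiver 3 is off by 19.4 km.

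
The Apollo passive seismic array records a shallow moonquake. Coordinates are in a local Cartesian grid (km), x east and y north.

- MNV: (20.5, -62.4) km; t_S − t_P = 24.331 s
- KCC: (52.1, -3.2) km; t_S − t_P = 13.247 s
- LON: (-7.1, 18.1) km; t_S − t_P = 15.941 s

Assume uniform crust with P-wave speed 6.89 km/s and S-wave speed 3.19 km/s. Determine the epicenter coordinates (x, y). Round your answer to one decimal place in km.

(69.7, 73.5)

Distance from S−P lag: d = Δt · v_P v_S / (v_P − v_S) = Δt · (6.89·3.19)/(6.89−3.19) ≈ 5.9403·Δt.
So d_MNV = 144.53, d_KCC = 78.69, d_LON = 94.69 km.
Circle about each station: (x − 20.5)² + (y + 62.4)² = 144.53²; (x − 52.1)² + (y + 3.2)² = 78.69²; (x + 7.1)² + (y − 18.1)² = 94.69².
Subtracting the MNV equation from the KCC and LON equations removes the quadratic terms:
63.2 x + 118.4 y = 13107.44
-55.2 x + 161.0 y = 7986.73
Solving the 2×2 system: x ≈ 69.7, y ≈ 73.5 km.
Check against MNV (with the unrounded x, y): √((x − 20.5)²+(y + 62.4)²) = 144.53 ≈ 144.53 km. ✓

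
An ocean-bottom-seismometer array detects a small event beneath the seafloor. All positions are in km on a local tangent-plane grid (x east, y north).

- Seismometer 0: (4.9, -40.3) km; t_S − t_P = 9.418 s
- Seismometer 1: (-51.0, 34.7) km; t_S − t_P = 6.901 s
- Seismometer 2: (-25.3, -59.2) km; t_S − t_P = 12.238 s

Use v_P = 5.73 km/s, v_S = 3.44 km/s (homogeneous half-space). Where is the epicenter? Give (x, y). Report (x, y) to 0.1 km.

Distance from S−P lag: d = Δt · v_P v_S / (v_P − v_S) = Δt · (5.73·3.44)/(5.73−3.44) ≈ 8.6075·Δt.
So d_Seismometer 0 = 81.07, d_Seismometer 1 = 59.40, d_Seismometer 2 = 105.34 km.
Circle about each station: (x − 4.9)² + (y + 40.3)² = 81.07²; (x + 51.0)² + (y − 34.7)² = 59.40²; (x + 25.3)² + (y + 59.2)² = 105.34².
Subtracting the Seismometer 0 equation from the Seismometer 1 and Seismometer 2 equations removes the quadratic terms:
-111.8 x + 150.0 y = 5200.97
-60.4 x − 37.8 y = -2027.54
Solving the 2×2 system: x ≈ 8.1, y ≈ 40.7 km.

8.1 km east, 40.7 km north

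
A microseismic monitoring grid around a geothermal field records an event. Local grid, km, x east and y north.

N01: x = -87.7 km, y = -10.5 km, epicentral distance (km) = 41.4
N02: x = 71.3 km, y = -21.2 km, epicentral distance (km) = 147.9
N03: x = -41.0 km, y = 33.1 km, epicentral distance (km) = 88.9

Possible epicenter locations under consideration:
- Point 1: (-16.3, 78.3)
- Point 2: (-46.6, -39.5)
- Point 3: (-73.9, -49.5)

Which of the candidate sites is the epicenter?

Point 3

For each candidate, compare |candidate − station| to the reported distance:
Point 1: residuals N01 72.5, N02 15.3, N03 37.4 → max 72.5 km
Point 2: residuals N01 8.9, N02 28.6, N03 16.1 → max 28.6 km
Point 3: residuals N01 0.0, N02 0.0, N03 0.0 → max 0.0 km
Only Point 3 has all residuals ≈ 0.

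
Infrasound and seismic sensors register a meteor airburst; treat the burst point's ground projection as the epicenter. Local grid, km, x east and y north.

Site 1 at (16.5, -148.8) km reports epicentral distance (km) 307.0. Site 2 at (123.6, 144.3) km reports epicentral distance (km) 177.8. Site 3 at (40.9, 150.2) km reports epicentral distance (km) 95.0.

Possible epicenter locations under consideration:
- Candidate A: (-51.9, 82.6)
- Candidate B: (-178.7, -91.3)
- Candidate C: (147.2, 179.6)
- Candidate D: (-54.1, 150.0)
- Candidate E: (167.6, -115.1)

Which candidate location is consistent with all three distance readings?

Candidate D

For each candidate, compare |candidate − station| to the reported distance:
Candidate A: residuals Site 1 65.7, Site 2 8.2, Site 3 19.8 → max 65.7 km
Candidate B: residuals Site 1 103.5, Site 2 205.5, Site 3 231.4 → max 231.4 km
Candidate C: residuals Site 1 46.5, Site 2 135.3, Site 3 15.3 → max 135.3 km
Candidate D: residuals Site 1 0.0, Site 2 0.0, Site 3 0.0 → max 0.0 km
Candidate E: residuals Site 1 152.2, Site 2 85.3, Site 3 199.0 → max 199.0 km
Only Candidate D has all residuals ≈ 0.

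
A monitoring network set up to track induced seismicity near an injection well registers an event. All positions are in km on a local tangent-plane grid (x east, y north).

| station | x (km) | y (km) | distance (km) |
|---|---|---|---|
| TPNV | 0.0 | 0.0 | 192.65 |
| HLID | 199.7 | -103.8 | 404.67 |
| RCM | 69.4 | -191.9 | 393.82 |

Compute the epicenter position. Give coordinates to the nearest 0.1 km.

Circle about each station: x² + y² = 192.65²; (x − 199.7)² + (y + 103.8)² = 404.67²; (x − 69.4)² + (y + 191.9)² = 393.82².
Subtracting the TPNV equation from the HLID and RCM equations removes the quadratic terms:
399.4 x − 207.6 y = -75989.26
138.8 x − 383.8 y = -76338.20
Solving the 2×2 system: x ≈ -107.0, y ≈ 160.2 km.
Check against TPNV (with the unrounded x, y): √(x²+y²) = 192.65 ≈ 192.65 km. ✓

-107.0 km east, 160.2 km north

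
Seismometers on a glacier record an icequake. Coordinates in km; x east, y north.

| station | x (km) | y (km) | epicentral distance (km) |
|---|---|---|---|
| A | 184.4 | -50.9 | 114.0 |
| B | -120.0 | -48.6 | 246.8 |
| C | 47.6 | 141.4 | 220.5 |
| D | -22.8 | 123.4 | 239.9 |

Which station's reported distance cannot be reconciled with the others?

Solve using three stations at a time. Using B, C, D (subtract circle equations pairwise → linear system) gives (x, y) ≈ (126.2, -64.5).
Distances from that point to each station vs reported:
  A: calculated 59.8 vs reported 114.0 → residual 54.2 km
  B: calculated 246.7 vs reported 246.8 → residual 0.1 km
  C: calculated 220.4 vs reported 220.5 → residual 0.1 km
  D: calculated 239.8 vs reported 239.9 → residual 0.1 km
B, C, D are mutually consistent (residuals ≈ 0); A is off by 54.2 km.

A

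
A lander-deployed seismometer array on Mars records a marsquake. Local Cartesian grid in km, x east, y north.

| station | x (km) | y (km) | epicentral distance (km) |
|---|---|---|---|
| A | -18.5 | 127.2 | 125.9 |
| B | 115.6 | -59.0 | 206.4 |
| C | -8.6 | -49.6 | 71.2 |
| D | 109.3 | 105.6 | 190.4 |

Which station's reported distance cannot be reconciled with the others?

B

Solve using three stations at a time. Using A, C, D (subtract circle equations pairwise → linear system) gives (x, y) ≈ (-53.1, 6.1).
Distances from that point to each station vs reported:
  A: calculated 125.9 vs reported 125.9 → residual 0.0 km
  B: calculated 180.8 vs reported 206.4 → residual 25.6 km
  C: calculated 71.3 vs reported 71.2 → residual 0.1 km
  D: calculated 190.4 vs reported 190.4 → residual 0.0 km
A, C, D are mutually consistent (residuals ≈ 0); B is off by 25.6 km.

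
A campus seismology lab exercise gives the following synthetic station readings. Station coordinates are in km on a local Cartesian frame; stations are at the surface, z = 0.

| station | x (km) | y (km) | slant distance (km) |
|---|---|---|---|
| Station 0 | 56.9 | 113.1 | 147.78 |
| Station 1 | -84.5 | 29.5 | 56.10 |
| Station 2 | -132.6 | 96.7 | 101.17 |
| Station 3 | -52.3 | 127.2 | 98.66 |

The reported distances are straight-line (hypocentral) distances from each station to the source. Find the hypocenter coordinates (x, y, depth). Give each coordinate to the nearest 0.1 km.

Each station gives a sphere (x−x_i)² + (y−y_i)² + z² = d_i² (stations at z=0).
Subtracting the Station 0 sphere from Station 1 and Station 2: z² cancels, leaving linear equations in x and y:
-282.8 x − 167.2 y = 10673.00
-379.0 x − 32.8 y = 22507.99
Solving: x ≈ -63.100, y ≈ 42.893 km (keep extra digits for the depth step; rounded: -63.1, 42.9).
Then from the Station 0 sphere: z² = 147.78² − (x − 56.9)² − (y − 113.1)² with x = -63.100, y = 42.893, so z ≈ 50.099 ≈ 50.1 km.

(-63.1, 42.9, 50.1)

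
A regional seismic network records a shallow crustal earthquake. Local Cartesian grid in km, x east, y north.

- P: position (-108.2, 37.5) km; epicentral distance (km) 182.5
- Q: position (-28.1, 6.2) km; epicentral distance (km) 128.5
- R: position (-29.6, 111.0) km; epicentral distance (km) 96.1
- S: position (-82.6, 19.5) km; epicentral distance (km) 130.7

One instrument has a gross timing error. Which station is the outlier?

S

Solve using three stations at a time. Using P, Q, R (subtract circle equations pairwise → linear system) gives (x, y) ≈ (65.1, 94.7).
Distances from that point to each station vs reported:
  P: calculated 182.5 vs reported 182.5 → residual 0.0 km
  Q: calculated 128.5 vs reported 128.5 → residual 0.0 km
  R: calculated 96.1 vs reported 96.1 → residual 0.0 km
  S: calculated 165.8 vs reported 130.7 → residual 35.1 km
P, Q, R are mutually consistent (residuals ≈ 0); S is off by 35.1 km.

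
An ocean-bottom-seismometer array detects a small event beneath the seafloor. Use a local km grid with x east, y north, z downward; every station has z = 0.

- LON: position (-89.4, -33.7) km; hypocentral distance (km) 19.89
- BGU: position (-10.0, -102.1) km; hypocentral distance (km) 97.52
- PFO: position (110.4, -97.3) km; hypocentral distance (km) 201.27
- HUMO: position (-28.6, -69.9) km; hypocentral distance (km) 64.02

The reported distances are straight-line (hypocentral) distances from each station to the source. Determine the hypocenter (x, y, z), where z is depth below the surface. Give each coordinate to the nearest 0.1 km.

Each station gives a sphere (x−x_i)² + (y−y_i)² + z² = d_i² (stations at z=0).
Subtracting the LON sphere from BGU and PFO: z² cancels, leaving linear equations in x and y:
158.8 x − 136.8 y = -7718.18
399.6 x − 127.2 y = -27586.60
Solving: x ≈ -81.010, y ≈ -37.619 km (keep extra digits for the depth step; rounded: -81.0, -37.6).
Then from the LON sphere: z² = 19.89² − (x + 89.4)² − (y + 33.7)² with x = -81.010, y = -37.619, so z ≈ 17.603 ≈ 17.6 km.

(-81.0, -37.6, 17.6)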